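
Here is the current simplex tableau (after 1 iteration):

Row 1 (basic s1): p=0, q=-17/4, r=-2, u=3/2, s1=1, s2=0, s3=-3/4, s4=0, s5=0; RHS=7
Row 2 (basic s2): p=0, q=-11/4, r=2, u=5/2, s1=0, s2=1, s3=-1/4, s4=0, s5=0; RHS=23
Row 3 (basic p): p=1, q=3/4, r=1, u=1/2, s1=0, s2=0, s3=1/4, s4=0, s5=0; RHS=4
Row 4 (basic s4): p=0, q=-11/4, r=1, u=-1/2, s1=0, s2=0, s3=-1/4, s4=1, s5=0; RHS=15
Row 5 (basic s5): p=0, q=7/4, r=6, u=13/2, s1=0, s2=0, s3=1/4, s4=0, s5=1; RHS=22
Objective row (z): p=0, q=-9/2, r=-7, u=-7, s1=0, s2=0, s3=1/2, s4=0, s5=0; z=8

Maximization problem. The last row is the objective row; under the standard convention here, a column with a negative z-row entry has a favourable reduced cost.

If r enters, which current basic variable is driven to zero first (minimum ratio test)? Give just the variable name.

s5

Ratios: row 1 (s1): entry -2 ≤ 0, skip; row 2 (s2): 23/2 = 23/2; row 3 (p): 4/1 = 4; row 4 (s4): 15/1 = 15; row 5 (s5): 22/6 = 11/3.
Minimum ratio 11/3 is in the s5 row, so s5 leaves.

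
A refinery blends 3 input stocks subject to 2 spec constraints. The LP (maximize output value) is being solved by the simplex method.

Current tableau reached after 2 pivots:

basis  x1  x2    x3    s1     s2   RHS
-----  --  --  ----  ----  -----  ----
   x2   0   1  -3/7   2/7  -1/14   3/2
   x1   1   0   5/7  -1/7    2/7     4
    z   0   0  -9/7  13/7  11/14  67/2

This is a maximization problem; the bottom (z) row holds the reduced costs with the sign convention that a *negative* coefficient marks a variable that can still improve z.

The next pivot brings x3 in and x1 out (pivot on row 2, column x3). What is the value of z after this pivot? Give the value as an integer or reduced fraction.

Minimum ratio for x3: 4/(5/7) = 28/5.
z changes by −(z-row coeff of x3)·ratio = −(-9/7)·(28/5) = 36/5.
New z = 67/2 + (36/5) = 407/10.

407/10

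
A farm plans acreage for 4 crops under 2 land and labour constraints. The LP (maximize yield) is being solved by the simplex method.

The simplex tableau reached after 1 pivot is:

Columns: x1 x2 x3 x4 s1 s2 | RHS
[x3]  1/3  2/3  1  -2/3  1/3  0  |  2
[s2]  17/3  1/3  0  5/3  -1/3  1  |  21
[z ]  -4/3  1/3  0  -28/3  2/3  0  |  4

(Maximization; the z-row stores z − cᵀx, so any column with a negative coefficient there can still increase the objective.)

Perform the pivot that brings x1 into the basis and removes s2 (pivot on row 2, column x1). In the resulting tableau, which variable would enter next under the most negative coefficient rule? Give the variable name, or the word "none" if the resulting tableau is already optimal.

Pivot element 17/3. New z-row = old z-row − (-4/3)·(row 2/(17/3)).
Updated z-row coefficients: x1: 0, x2: 7/17, x3: 0, x4: -152/17, s1: 10/17, s2: 4/17.
The most negative is -152/17 in column x4, so x4 would enter next.

x4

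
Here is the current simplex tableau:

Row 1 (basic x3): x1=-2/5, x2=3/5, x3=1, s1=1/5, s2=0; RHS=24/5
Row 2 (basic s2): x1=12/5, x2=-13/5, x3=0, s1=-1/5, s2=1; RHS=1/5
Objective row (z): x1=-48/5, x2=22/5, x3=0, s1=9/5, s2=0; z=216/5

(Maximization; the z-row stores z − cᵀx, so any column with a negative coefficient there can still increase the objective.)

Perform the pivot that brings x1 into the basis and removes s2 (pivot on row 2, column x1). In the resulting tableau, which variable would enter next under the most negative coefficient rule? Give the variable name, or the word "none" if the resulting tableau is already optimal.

x2

Pivot element 12/5. New z-row = old z-row − (-48/5)·(row 2/(12/5)).
Updated z-row coefficients: x1: 0, x2: -6, x3: 0, s1: 1, s2: 4.
The most negative is -6 in column x2, so x2 would enter next.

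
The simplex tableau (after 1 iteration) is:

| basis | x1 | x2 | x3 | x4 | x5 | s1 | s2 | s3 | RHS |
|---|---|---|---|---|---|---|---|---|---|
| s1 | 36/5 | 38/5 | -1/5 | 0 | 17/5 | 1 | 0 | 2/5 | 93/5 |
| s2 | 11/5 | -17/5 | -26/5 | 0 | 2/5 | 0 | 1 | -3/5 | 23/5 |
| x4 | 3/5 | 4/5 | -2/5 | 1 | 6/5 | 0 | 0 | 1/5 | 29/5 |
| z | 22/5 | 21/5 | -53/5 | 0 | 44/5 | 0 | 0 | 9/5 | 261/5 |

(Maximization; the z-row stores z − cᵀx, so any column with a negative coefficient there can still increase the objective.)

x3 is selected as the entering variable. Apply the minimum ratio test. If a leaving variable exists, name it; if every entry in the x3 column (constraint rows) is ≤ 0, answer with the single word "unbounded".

x3-column entries: row 1: -1/5, row 2: -26/5, row 3: -2/5. All ≤ 0, so x3 can increase without bound; the LP is unbounded in this direction.

unbounded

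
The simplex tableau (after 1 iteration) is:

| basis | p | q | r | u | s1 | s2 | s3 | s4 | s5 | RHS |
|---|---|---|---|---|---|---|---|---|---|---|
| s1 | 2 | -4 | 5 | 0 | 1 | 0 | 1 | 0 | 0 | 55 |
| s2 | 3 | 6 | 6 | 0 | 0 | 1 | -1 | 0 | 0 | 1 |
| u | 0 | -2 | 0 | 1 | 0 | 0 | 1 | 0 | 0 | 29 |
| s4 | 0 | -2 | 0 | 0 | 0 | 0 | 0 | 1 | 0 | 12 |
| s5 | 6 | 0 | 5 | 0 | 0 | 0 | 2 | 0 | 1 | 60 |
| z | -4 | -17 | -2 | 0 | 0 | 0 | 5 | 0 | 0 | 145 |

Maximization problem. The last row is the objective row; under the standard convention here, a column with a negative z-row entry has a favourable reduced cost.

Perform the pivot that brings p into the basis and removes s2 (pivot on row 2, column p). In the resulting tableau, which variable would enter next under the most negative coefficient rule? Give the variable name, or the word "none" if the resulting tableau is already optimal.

q

Pivot element 3. New z-row = old z-row − (-4)·(row 2/3).
Updated z-row coefficients: p: 0, q: -9, r: 6, u: 0, s1: 0, s2: 4/3, s3: 11/3, s4: 0, s5: 0.
The most negative is -9 in column q, so q would enter next.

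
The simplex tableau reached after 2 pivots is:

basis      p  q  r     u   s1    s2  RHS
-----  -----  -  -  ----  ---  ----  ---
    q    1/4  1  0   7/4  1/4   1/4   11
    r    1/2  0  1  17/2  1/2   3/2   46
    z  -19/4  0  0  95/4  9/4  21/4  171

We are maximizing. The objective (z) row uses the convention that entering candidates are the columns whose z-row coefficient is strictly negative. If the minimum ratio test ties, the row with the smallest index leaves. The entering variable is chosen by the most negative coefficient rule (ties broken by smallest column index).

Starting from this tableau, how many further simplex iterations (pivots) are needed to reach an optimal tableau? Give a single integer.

pivot: p in, q out → z = 380
No improving column remains; optimal.

1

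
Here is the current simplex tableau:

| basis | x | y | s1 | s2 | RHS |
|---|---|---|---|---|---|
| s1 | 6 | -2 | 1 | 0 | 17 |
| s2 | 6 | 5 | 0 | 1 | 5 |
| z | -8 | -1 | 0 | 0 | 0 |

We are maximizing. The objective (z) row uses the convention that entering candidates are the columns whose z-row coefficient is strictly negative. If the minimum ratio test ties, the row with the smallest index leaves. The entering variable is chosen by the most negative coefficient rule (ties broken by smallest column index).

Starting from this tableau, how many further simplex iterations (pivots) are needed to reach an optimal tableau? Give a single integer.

pivot: x in, s2 out → z = 20/3
No improving column remains; optimal.

1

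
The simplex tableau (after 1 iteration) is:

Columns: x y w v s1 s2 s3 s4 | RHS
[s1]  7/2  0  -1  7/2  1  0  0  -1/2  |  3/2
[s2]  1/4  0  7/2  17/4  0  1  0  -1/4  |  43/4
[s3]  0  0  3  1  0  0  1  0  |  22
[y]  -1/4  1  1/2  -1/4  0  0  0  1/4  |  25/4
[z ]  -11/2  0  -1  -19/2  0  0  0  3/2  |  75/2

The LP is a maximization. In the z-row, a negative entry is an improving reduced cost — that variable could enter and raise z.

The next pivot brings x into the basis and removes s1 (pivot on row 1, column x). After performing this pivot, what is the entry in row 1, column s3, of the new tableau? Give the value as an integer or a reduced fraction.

0

Pivot element is row 1, column x: 7/2.
Normalize row 1: new (row 1, s3) = 0/(7/2) = 0.
Row 1 is the pivot row, so the entry is 0.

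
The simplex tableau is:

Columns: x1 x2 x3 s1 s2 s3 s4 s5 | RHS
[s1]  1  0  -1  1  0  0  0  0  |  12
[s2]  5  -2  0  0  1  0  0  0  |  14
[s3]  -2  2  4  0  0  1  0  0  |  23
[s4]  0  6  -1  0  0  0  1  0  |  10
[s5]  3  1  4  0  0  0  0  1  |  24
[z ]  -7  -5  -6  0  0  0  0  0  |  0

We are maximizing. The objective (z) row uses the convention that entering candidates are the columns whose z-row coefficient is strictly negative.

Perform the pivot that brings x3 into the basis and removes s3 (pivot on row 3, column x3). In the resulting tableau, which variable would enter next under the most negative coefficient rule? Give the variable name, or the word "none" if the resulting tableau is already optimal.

x1

Pivot element 4. New z-row = old z-row − (-6)·(row 3/4).
Updated z-row coefficients: x1: -10, x2: -2, x3: 0, s1: 0, s2: 0, s3: 3/2, s4: 0, s5: 0.
The most negative is -10 in column x1, so x1 would enter next.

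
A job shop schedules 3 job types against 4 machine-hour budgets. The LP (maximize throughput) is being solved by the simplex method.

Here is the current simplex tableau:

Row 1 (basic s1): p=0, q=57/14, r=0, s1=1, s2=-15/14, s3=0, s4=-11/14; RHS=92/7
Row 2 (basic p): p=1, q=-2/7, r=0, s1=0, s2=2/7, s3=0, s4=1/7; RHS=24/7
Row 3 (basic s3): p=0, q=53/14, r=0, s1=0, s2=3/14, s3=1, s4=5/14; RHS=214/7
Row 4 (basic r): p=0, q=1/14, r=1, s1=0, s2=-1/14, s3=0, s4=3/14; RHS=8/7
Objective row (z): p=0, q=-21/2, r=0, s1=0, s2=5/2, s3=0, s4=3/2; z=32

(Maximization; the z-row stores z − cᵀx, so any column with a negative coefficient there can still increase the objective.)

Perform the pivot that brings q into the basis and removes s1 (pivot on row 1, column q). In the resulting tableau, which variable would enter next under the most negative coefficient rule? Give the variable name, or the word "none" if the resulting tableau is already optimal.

s4

Pivot element 57/14. New z-row = old z-row − (-21/2)·(row 1/(57/14)).
Updated z-row coefficients: p: 0, q: 0, r: 0, s1: 49/19, s2: -5/19, s3: 0, s4: -10/19.
The most negative is -10/19 in column s4, so s4 would enter next.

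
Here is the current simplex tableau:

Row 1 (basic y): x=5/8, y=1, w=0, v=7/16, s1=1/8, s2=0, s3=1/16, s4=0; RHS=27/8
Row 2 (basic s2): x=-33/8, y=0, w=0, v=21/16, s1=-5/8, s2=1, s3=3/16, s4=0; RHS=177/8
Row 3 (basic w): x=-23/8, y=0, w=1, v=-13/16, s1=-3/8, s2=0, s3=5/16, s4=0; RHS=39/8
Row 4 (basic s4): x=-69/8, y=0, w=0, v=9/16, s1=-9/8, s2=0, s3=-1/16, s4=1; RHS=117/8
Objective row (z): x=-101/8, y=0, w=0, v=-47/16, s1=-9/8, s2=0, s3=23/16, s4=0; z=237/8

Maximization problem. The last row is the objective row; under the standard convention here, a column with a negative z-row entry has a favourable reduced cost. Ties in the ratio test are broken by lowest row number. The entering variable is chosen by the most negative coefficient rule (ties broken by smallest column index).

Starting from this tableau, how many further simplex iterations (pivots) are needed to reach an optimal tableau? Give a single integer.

pivot: x in, y out → z = 489/5
No improving column remains; optimal.

1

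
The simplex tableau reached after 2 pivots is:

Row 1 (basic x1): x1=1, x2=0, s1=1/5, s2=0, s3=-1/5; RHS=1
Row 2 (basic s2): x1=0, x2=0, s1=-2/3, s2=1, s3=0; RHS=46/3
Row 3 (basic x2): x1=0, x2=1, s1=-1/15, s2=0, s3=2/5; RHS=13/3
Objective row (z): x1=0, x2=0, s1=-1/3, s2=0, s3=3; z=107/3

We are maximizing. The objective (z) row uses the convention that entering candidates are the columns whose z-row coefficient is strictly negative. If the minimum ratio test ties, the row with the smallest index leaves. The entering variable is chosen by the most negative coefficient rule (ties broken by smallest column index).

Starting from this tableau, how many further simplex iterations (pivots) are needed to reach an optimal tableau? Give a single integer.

pivot: s1 in, x1 out → z = 112/3
No improving column remains; optimal.

1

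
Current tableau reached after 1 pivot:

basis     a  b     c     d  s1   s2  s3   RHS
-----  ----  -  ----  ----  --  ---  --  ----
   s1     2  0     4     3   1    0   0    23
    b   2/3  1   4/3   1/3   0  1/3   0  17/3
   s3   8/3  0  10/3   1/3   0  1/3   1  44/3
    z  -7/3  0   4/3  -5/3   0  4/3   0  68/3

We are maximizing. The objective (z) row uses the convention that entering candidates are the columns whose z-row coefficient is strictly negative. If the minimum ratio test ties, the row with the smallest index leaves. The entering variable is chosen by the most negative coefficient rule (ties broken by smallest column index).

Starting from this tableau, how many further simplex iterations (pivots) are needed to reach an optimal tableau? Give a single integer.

2

pivot: a in, s3 out → z = 71/2
pivot: d in, s1 out → z = 83/2
No improving column remains; optimal.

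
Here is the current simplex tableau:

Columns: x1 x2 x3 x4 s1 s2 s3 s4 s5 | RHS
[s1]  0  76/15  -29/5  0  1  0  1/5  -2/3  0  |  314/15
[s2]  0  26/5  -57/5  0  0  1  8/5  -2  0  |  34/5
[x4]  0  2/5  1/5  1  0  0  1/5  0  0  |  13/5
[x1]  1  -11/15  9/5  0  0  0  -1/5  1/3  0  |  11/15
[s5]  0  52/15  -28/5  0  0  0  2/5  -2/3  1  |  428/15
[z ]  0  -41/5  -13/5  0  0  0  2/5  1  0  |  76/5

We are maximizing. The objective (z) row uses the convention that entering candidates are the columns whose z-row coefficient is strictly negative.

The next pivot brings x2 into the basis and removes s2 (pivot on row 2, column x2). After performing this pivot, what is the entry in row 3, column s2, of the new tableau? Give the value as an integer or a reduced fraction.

-1/13

Pivot element is row 2, column x2: 26/5.
Normalize row 2: new (row 2, s2) = 1/(26/5) = 5/26.
row 3 ← row 3 − (2/5)·(new row 2): 0 − (2/5)·(5/26) = -1/13.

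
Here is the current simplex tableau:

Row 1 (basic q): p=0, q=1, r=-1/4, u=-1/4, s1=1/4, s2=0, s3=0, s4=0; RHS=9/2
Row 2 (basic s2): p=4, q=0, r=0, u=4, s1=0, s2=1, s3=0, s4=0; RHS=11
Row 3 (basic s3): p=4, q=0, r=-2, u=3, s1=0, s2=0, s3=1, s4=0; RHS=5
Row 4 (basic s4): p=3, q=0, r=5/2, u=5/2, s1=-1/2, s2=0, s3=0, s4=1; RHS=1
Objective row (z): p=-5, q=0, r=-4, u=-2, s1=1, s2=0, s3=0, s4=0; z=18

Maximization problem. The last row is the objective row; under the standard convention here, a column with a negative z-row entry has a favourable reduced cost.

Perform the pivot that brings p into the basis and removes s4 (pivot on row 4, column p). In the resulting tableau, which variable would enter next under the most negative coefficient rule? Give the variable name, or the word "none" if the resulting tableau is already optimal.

Pivot element 3. New z-row = old z-row − (-5)·(row 4/3).
Updated z-row coefficients: p: 0, q: 0, r: 1/6, u: 13/6, s1: 1/6, s2: 0, s3: 0, s4: 5/3.
No coefficient is strictly negative; the tableau after this pivot is optimal.

none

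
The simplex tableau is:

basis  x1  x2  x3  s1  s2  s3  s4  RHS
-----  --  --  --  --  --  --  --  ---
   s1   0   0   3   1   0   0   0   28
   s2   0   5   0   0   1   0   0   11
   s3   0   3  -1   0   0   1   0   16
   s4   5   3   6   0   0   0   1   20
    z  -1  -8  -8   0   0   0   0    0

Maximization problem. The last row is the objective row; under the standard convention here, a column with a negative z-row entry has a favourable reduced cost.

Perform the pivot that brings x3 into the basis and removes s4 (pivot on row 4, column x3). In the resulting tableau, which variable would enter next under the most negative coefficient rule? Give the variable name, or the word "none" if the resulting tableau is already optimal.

x2

Pivot element 6. New z-row = old z-row − (-8)·(row 4/6).
Updated z-row coefficients: x1: 17/3, x2: -4, x3: 0, s1: 0, s2: 0, s3: 0, s4: 4/3.
The most negative is -4 in column x2, so x2 would enter next.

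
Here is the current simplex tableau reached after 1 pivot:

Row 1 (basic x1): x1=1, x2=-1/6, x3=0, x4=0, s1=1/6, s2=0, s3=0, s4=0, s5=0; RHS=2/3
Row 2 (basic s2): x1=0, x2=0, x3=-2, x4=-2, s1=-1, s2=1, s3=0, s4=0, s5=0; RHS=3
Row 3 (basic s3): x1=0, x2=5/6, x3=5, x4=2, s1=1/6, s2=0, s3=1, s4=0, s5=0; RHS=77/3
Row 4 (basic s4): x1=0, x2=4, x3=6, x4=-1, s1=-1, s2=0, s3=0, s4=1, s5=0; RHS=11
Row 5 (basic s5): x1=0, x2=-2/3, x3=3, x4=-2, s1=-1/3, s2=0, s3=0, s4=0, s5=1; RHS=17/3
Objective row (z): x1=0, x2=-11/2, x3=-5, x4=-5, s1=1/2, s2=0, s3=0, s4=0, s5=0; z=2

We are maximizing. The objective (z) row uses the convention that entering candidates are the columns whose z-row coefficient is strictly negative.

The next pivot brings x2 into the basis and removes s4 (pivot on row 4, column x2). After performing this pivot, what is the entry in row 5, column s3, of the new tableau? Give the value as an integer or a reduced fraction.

Pivot element is row 4, column x2: 4.
Normalize row 4: new (row 4, s3) = 0/4 = 0.
row 5 ← row 5 − (-2/3)·(new row 4): 0 − (-2/3)·0 = 0.

0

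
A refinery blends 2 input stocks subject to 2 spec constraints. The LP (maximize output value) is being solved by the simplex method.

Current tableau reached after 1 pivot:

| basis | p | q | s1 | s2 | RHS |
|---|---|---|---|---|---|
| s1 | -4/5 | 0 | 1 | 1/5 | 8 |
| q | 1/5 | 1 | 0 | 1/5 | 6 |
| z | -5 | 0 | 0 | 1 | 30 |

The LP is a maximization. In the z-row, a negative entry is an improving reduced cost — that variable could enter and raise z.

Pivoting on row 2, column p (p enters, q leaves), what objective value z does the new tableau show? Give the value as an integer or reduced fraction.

Minimum ratio for p: 6/(1/5) = 30.
z changes by −(z-row coeff of p)·ratio = −(-5)·30 = 150.
New z = 30 + 150 = 180.

180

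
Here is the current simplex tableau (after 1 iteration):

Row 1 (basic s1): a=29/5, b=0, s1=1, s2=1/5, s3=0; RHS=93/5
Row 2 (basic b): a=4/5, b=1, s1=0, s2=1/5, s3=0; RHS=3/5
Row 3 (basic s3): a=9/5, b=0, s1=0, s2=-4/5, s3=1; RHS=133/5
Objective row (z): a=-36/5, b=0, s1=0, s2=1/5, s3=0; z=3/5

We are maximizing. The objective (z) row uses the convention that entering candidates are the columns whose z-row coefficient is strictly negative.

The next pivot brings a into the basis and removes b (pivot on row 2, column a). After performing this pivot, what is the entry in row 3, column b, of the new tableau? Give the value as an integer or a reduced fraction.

Pivot element is row 2, column a: 4/5.
Normalize row 2: new (row 2, b) = 1/(4/5) = 5/4.
row 3 ← row 3 − (9/5)·(new row 2): 0 − (9/5)·(5/4) = -9/4.

-9/4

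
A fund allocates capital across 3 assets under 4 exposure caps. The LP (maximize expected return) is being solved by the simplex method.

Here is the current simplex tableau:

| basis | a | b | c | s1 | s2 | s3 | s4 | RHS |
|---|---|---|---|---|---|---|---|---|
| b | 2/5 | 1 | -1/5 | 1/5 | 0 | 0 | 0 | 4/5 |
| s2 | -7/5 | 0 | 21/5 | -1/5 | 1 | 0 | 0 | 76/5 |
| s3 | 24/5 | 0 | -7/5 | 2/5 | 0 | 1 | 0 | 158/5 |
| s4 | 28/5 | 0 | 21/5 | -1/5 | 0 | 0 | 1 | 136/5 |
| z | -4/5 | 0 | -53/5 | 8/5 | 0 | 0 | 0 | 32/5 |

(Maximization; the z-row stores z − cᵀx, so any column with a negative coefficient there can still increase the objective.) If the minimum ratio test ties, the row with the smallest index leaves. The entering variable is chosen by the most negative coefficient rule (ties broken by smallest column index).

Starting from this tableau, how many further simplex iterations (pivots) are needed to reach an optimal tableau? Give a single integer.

2

pivot: c in, s2 out → z = 940/21
pivot: a in, s4 out → z = 1096/21
No improving column remains; optimal.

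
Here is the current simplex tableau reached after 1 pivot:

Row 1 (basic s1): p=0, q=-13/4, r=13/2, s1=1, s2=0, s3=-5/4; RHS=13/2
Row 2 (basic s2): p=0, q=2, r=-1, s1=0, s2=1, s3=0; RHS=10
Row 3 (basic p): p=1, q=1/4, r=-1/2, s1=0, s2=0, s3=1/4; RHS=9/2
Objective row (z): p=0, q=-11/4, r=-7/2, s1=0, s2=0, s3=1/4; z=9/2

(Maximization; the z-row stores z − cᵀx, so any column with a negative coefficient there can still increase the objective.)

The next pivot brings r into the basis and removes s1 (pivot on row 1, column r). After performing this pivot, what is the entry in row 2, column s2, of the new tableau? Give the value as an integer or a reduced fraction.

1

Pivot element is row 1, column r: 13/2.
Normalize row 1: new (row 1, s2) = 0/(13/2) = 0.
row 2 ← row 2 − (-1)·(new row 1): 1 − (-1)·0 = 1.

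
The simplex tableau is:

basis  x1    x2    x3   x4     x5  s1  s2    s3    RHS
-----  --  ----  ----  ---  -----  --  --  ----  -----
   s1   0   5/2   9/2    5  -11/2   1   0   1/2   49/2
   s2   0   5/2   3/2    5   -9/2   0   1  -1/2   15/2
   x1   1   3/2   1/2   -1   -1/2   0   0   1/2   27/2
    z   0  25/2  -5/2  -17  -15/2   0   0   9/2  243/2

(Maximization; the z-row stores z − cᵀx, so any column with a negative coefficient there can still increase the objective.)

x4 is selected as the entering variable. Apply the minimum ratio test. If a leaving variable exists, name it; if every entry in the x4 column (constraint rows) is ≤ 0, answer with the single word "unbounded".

s2

Ratios: row 1 (s1): (49/2)/5 = 49/10; row 2 (s2): (15/2)/5 = 3/2; row 3 (x1): entry -1 ≤ 0, skip.
Minimum ratio is in the s2 row, so s2 leaves.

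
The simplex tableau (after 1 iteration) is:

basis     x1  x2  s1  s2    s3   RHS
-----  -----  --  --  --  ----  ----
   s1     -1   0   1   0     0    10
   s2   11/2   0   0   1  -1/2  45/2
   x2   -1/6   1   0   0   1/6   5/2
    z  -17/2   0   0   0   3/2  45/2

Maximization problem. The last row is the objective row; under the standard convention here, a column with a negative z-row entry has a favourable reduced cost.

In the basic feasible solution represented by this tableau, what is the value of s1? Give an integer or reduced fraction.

10

s1 is basic (row 1); its value is the RHS of that row: 10.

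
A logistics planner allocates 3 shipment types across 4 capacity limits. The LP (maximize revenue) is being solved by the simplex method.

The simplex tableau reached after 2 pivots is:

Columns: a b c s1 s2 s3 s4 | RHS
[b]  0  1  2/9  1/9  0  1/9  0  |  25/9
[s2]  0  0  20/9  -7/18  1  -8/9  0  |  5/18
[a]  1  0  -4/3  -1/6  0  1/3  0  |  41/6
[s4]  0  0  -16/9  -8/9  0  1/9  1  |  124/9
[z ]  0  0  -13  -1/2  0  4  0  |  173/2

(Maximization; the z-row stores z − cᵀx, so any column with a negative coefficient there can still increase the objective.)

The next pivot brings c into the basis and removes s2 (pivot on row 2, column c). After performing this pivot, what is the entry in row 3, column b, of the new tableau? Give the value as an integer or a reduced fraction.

Pivot element is row 2, column c: 20/9.
Normalize row 2: new (row 2, b) = 0/(20/9) = 0.
row 3 ← row 3 − (-4/3)·(new row 2): 0 − (-4/3)·0 = 0.

0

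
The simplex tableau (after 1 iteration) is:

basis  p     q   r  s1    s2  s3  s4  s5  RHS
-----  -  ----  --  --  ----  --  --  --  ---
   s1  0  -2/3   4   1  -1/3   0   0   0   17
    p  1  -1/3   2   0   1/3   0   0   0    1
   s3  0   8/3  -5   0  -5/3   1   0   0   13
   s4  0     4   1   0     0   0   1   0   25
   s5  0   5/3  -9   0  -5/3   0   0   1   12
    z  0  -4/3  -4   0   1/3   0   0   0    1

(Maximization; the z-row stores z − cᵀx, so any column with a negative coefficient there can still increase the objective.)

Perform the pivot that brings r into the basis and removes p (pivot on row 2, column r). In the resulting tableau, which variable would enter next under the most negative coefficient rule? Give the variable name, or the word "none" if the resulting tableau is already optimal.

Pivot element 2. New z-row = old z-row − (-4)·(row 2/2).
Updated z-row coefficients: p: 2, q: -2, r: 0, s1: 0, s2: 1, s3: 0, s4: 0, s5: 0.
The most negative is -2 in column q, so q would enter next.

q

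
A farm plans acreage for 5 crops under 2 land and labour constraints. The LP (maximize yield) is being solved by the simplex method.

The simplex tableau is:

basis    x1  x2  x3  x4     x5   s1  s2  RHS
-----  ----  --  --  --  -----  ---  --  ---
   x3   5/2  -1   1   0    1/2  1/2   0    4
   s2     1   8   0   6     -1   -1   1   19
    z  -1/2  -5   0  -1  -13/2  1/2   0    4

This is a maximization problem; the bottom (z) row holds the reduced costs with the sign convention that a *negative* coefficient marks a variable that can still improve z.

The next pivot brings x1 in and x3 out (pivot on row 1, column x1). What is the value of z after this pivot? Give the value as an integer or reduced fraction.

24/5

Minimum ratio for x1: 4/(5/2) = 8/5.
z changes by −(z-row coeff of x1)·ratio = −(-1/2)·(8/5) = 4/5.
New z = 4 + (4/5) = 24/5.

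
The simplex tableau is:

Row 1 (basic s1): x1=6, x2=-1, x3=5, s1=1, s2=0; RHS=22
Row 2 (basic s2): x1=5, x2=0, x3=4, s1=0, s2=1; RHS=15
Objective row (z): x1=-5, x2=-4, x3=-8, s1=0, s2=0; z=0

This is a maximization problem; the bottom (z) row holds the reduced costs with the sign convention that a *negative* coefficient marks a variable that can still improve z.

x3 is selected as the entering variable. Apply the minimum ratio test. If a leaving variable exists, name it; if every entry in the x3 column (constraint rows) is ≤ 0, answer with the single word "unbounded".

s2

Ratios: row 1 (s1): 22/5 = 22/5; row 2 (s2): 15/4 = 15/4.
Minimum ratio is in the s2 row, so s2 leaves.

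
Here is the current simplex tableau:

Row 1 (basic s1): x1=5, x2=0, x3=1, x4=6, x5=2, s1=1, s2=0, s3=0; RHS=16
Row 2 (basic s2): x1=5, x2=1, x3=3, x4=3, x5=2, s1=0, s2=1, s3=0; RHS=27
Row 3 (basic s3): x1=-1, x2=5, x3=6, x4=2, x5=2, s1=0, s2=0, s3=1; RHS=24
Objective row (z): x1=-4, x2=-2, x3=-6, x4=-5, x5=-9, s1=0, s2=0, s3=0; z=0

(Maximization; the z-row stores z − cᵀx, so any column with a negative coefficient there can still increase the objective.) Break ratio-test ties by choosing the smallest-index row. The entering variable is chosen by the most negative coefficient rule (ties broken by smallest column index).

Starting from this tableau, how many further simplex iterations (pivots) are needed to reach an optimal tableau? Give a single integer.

2

pivot: x5 in, s1 out → z = 72
pivot: x2 in, s3 out → z = 376/5
No improving column remains; optimal.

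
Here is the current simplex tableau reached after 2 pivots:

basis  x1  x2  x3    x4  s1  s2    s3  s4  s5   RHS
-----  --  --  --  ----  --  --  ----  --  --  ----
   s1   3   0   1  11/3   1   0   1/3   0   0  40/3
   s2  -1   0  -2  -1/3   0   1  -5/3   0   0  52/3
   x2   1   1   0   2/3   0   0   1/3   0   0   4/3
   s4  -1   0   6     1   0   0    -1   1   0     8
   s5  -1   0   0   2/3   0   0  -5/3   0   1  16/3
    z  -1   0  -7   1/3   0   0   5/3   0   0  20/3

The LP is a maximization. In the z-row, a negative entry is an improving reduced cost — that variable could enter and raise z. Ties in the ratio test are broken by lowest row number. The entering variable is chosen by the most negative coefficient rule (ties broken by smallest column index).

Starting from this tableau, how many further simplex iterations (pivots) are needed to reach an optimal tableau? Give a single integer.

pivot: x3 in, s4 out → z = 16
pivot: x1 in, x2 out → z = 170/9
No improving column remains; optimal.

2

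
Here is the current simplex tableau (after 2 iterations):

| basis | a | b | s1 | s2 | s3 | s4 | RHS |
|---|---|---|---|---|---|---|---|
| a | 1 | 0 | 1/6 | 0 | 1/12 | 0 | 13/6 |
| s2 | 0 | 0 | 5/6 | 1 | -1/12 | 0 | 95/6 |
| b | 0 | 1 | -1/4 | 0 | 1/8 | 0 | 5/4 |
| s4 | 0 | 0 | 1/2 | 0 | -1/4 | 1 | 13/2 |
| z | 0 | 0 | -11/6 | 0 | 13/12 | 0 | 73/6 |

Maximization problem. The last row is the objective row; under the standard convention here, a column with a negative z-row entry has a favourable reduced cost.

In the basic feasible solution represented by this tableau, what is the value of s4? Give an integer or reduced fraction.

13/2

s4 is basic (row 4); its value is the RHS of that row: 13/2.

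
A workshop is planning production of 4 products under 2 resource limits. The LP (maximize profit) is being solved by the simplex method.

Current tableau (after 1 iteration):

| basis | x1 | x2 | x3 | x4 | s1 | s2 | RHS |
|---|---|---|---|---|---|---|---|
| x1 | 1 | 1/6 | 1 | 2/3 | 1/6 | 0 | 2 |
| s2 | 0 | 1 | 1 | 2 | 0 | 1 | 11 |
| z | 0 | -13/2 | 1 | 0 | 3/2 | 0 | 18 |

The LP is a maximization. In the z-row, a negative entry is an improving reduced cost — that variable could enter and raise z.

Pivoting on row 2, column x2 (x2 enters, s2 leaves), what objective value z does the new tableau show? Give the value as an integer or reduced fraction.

Minimum ratio for x2: 11/1 = 11.
z changes by −(z-row coeff of x2)·ratio = −(-13/2)·11 = 143/2.
New z = 18 + (143/2) = 179/2.

179/2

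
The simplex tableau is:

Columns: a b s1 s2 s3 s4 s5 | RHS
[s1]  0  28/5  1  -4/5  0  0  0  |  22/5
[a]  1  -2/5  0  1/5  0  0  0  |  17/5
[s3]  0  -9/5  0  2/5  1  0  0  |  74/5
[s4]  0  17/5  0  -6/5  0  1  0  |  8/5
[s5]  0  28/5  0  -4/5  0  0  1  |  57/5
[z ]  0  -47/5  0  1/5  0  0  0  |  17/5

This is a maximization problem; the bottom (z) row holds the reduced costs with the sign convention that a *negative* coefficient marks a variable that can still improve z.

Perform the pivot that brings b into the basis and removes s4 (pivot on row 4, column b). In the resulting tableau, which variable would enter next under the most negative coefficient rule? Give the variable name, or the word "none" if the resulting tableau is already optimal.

Pivot element 17/5. New z-row = old z-row − (-47/5)·(row 4/(17/5)).
Updated z-row coefficients: a: 0, b: 0, s1: 0, s2: -53/17, s3: 0, s4: 47/17, s5: 0.
The most negative is -53/17 in column s2, so s2 would enter next.

s2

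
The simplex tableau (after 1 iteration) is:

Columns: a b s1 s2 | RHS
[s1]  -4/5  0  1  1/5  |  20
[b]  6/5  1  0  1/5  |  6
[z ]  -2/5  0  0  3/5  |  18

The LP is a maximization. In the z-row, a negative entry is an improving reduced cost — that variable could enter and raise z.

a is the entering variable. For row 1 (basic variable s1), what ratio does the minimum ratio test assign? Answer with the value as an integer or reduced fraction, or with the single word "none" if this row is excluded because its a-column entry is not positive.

none

The a entry in row 1 is -4/5 ≤ 0, so this row gives no ratio.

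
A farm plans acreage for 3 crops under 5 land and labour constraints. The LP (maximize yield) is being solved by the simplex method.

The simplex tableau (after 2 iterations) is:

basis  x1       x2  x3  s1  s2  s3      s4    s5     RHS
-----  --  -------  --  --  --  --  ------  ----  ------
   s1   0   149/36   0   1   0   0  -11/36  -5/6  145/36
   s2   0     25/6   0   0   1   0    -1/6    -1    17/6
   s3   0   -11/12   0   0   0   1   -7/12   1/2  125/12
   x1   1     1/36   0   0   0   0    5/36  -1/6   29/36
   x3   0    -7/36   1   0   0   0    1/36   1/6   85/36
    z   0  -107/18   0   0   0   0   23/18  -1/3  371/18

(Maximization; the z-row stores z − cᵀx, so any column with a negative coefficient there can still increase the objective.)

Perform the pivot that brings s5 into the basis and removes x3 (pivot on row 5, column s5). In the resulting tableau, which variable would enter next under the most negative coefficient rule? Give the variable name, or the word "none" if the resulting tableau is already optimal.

x2

Pivot element 1/6. New z-row = old z-row − (-1/3)·(row 5/(1/6)).
Updated z-row coefficients: x1: 0, x2: -19/3, x3: 2, s1: 0, s2: 0, s3: 0, s4: 4/3, s5: 0.
The most negative is -19/3 in column x2, so x2 would enter next.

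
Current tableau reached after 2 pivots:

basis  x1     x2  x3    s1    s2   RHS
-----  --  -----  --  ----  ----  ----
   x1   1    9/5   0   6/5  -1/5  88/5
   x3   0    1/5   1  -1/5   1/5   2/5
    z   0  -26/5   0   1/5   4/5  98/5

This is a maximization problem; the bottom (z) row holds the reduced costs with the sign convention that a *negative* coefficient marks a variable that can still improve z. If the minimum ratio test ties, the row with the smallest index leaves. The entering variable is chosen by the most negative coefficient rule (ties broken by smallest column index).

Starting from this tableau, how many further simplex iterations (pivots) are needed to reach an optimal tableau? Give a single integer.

pivot: x2 in, x3 out → z = 30
pivot: s1 in, x1 out → z = 160/3
No improving column remains; optimal.

2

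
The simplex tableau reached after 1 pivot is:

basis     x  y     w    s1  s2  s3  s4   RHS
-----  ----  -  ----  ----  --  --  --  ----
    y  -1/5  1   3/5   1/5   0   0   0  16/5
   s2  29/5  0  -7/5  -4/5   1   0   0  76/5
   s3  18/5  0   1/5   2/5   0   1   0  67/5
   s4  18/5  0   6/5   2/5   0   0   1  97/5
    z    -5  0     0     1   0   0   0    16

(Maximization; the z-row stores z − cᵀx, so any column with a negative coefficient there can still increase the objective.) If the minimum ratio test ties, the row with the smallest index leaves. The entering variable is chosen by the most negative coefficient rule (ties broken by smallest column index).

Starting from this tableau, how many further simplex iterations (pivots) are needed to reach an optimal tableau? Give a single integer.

2

pivot: x in, s2 out → z = 844/29
pivot: w in, s3 out → z = 1041/31
No improving column remains; optimal.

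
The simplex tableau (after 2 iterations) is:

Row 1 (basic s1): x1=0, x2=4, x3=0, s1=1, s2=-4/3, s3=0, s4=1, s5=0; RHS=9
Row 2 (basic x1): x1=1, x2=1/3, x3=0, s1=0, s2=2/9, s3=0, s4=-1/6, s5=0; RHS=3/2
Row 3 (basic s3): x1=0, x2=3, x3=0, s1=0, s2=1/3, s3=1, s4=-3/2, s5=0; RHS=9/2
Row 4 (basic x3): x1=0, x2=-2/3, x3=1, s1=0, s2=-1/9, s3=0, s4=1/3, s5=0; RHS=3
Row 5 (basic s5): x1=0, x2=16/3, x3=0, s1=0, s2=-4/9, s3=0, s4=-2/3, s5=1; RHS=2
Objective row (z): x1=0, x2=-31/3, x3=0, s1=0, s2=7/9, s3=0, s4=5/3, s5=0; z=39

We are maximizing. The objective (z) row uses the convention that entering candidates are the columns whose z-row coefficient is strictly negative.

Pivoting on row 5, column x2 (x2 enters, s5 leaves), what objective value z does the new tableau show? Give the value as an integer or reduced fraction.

Minimum ratio for x2: 2/(16/3) = 3/8.
z changes by −(z-row coeff of x2)·ratio = −(-31/3)·(3/8) = 31/8.
New z = 39 + (31/8) = 343/8.

343/8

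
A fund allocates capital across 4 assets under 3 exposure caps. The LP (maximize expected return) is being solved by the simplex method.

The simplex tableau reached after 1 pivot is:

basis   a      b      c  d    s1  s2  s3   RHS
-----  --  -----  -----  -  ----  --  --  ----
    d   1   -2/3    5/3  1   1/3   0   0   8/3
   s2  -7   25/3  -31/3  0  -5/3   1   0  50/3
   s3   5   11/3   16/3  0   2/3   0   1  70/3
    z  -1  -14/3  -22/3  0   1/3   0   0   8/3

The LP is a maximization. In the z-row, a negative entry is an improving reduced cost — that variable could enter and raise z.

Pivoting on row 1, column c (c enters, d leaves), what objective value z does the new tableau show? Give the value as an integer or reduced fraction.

Minimum ratio for c: (8/3)/(5/3) = 8/5.
z changes by −(z-row coeff of c)·ratio = −(-22/3)·(8/5) = 176/15.
New z = 8/3 + (176/15) = 72/5.

72/5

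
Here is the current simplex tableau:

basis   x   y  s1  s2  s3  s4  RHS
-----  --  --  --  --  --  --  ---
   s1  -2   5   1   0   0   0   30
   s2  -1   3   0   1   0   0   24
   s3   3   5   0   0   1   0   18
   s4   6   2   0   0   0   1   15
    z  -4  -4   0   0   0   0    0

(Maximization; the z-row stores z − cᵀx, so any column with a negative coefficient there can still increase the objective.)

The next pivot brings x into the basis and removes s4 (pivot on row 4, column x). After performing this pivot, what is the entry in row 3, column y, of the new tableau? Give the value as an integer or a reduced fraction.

4

Pivot element is row 4, column x: 6.
Normalize row 4: new (row 4, y) = 2/6 = 1/3.
row 3 ← row 3 − 3·(new row 4): 5 − 3·(1/3) = 4.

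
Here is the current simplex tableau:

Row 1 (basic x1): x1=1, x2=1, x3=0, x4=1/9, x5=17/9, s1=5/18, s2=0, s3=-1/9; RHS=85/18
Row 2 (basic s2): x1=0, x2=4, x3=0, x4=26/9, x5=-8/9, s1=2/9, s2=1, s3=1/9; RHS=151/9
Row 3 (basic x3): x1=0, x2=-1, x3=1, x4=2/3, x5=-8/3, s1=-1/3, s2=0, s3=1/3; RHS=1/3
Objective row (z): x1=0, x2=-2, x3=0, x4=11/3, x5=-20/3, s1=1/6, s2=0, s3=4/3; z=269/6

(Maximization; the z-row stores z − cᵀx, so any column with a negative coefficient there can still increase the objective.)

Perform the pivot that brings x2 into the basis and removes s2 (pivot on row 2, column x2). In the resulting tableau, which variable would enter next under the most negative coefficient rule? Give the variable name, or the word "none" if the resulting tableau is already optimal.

Pivot element 4. New z-row = old z-row − (-2)·(row 2/4).
Updated z-row coefficients: x1: 0, x2: 0, x3: 0, x4: 46/9, x5: -64/9, s1: 5/18, s2: 1/2, s3: 25/18.
The most negative is -64/9 in column x5, so x5 would enter next.

x5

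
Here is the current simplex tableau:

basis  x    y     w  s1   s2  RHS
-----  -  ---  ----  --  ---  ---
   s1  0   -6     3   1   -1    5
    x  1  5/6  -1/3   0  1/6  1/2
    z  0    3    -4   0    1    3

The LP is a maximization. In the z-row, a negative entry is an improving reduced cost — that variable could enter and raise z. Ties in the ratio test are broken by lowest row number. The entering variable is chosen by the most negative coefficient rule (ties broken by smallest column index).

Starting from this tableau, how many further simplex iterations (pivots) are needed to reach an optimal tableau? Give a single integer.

pivot: w in, s1 out → z = 29/3
pivot: y in, x out → z = 124/3
No improving column remains; optimal.

2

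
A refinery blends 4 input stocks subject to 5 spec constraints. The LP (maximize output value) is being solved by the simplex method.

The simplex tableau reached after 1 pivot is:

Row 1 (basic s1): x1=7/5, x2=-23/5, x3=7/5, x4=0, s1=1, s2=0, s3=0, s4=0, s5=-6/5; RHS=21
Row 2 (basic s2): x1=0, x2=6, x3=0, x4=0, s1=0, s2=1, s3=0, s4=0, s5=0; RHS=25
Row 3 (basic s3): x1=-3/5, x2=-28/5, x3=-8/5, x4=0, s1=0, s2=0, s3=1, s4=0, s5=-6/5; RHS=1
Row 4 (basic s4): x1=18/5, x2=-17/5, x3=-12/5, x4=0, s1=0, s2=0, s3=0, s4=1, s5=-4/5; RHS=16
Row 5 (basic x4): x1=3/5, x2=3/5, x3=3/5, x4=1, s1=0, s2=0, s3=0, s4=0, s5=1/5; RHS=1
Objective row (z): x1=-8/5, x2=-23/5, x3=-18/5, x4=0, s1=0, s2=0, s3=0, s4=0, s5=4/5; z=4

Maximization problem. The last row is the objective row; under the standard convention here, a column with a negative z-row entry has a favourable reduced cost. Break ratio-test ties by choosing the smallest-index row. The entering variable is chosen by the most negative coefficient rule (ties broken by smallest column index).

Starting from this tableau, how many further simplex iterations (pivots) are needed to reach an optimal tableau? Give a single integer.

pivot: x2 in, x4 out → z = 35/3
No improving column remains; optimal.

1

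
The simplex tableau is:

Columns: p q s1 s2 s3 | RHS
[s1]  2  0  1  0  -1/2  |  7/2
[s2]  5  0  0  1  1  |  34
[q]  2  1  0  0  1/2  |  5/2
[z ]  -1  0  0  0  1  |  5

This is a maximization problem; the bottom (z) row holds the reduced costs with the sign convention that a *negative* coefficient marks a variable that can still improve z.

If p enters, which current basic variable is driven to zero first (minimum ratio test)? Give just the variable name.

q

Ratios: row 1 (s1): (7/2)/2 = 7/4; row 2 (s2): 34/5 = 34/5; row 3 (q): (5/2)/2 = 5/4.
Minimum ratio 5/4 is in the q row, so q leaves.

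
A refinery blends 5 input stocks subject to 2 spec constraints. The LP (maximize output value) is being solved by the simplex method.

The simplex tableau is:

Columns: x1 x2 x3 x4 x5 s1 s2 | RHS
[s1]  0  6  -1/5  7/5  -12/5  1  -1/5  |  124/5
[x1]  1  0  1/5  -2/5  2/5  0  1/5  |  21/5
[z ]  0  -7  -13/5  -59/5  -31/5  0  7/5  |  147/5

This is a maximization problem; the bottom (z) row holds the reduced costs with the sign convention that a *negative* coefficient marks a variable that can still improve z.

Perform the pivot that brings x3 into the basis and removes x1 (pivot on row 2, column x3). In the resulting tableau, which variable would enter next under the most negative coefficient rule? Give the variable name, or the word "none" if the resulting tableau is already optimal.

Pivot element 1/5. New z-row = old z-row − (-13/5)·(row 2/(1/5)).
Updated z-row coefficients: x1: 13, x2: -7, x3: 0, x4: -17, x5: -1, s1: 0, s2: 4.
The most negative is -17 in column x4, so x4 would enter next.

x4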